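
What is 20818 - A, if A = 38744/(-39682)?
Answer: 413069310/19841 ≈ 20819.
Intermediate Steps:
A = -19372/19841 (A = 38744*(-1/39682) = -19372/19841 ≈ -0.97636)
20818 - A = 20818 - 1*(-19372/19841) = 20818 + 19372/19841 = 413069310/19841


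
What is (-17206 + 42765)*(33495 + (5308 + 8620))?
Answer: 1212084457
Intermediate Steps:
(-17206 + 42765)*(33495 + (5308 + 8620)) = 25559*(33495 + 13928) = 25559*47423 = 1212084457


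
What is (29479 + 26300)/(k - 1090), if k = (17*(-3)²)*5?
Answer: -55779/325 ≈ -171.63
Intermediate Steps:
k = 765 (k = (17*9)*5 = 153*5 = 765)
(29479 + 26300)/(k - 1090) = (29479 + 26300)/(765 - 1090) = 55779/(-325) = 55779*(-1/325) = -55779/325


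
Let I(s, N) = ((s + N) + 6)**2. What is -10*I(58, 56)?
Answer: -144000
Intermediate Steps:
I(s, N) = (6 + N + s)**2 (I(s, N) = ((N + s) + 6)**2 = (6 + N + s)**2)
-10*I(58, 56) = -10*(6 + 56 + 58)**2 = -10*120**2 = -10*14400 = -144000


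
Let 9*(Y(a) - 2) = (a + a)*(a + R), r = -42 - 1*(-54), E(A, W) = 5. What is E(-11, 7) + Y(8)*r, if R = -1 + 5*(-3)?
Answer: -425/3 ≈ -141.67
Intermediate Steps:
R = -16 (R = -1 - 15 = -16)
r = 12 (r = -42 + 54 = 12)
Y(a) = 2 + 2*a*(-16 + a)/9 (Y(a) = 2 + ((a + a)*(a - 16))/9 = 2 + ((2*a)*(-16 + a))/9 = 2 + (2*a*(-16 + a))/9 = 2 + 2*a*(-16 + a)/9)
E(-11, 7) + Y(8)*r = 5 + (2 - 32/9*8 + (2/9)*8**2)*12 = 5 + (2 - 256/9 + (2/9)*64)*12 = 5 + (2 - 256/9 + 128/9)*12 = 5 - 110/9*12 = 5 - 440/3 = -425/3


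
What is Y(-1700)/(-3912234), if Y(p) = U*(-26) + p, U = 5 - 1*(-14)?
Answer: 1097/1956117 ≈ 0.00056081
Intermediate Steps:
U = 19 (U = 5 + 14 = 19)
Y(p) = -494 + p (Y(p) = 19*(-26) + p = -494 + p)
Y(-1700)/(-3912234) = (-494 - 1700)/(-3912234) = -2194*(-1/3912234) = 1097/1956117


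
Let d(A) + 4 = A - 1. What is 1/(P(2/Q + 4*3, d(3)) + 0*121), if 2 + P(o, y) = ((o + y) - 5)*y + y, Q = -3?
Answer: -3/38 ≈ -0.078947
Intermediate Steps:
d(A) = -5 + A (d(A) = -4 + (A - 1) = -4 + (-1 + A) = -5 + A)
P(o, y) = -2 + y + y*(-5 + o + y) (P(o, y) = -2 + (((o + y) - 5)*y + y) = -2 + ((-5 + o + y)*y + y) = -2 + (y*(-5 + o + y) + y) = -2 + (y + y*(-5 + o + y)) = -2 + y + y*(-5 + o + y))
1/(P(2/Q + 4*3, d(3)) + 0*121) = 1/((-2 + (-5 + 3)² - 4*(-5 + 3) + (2/(-3) + 4*3)*(-5 + 3)) + 0*121) = 1/((-2 + (-2)² - 4*(-2) + (2*(-⅓) + 12)*(-2)) + 0) = 1/((-2 + 4 + 8 + (-⅔ + 12)*(-2)) + 0) = 1/((-2 + 4 + 8 + (34/3)*(-2)) + 0) = 1/((-2 + 4 + 8 - 68/3) + 0) = 1/(-38/3 + 0) = 1/(-38/3) = -3/38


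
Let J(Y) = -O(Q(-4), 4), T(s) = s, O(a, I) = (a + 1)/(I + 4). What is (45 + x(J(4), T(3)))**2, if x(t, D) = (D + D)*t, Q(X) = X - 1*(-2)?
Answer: 33489/16 ≈ 2093.1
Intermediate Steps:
Q(X) = 2 + X (Q(X) = X + 2 = 2 + X)
O(a, I) = (1 + a)/(4 + I)
J(Y) = 1/8 (J(Y) = -(1 + (2 - 4))/(4 + 4) = -(1 - 2)/8 = -(-1)/8 = -1*(-1/8) = 1/8)
x(t, D) = 2*D*t (x(t, D) = (2*D)*t = 2*D*t)
(45 + x(J(4), T(3)))**2 = (45 + 2*3*(1/8))**2 = (45 + 3/4)**2 = (183/4)**2 = 33489/16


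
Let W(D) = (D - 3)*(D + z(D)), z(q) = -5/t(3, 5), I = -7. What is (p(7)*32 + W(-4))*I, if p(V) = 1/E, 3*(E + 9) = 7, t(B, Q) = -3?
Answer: -1211/15 ≈ -80.733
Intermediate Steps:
z(q) = 5/3 (z(q) = -5/(-3) = -5*(-1/3) = 5/3)
E = -20/3 (E = -9 + (1/3)*7 = -9 + 7/3 = -20/3 ≈ -6.6667)
W(D) = (-3 + D)*(5/3 + D) (W(D) = (D - 3)*(D + 5/3) = (-3 + D)*(5/3 + D))
p(V) = -3/20 (p(V) = 1/(-20/3) = -3/20)
(p(7)*32 + W(-4))*I = (-3/20*32 + (-5 + (-4)**2 - 4/3*(-4)))*(-7) = (-24/5 + (-5 + 16 + 16/3))*(-7) = (-24/5 + 49/3)*(-7) = (173/15)*(-7) = -1211/15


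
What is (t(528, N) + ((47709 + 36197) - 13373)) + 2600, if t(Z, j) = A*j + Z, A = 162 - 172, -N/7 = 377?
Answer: 100051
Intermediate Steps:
N = -2639 (N = -7*377 = -2639)
A = -10
t(Z, j) = Z - 10*j (t(Z, j) = -10*j + Z = Z - 10*j)
(t(528, N) + ((47709 + 36197) - 13373)) + 2600 = ((528 - 10*(-2639)) + ((47709 + 36197) - 13373)) + 2600 = ((528 + 26390) + (83906 - 13373)) + 2600 = (26918 + 70533) + 2600 = 97451 + 2600 = 100051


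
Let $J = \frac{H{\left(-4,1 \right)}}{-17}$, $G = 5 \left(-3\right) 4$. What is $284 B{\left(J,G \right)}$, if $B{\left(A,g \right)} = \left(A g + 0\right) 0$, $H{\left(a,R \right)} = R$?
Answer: $0$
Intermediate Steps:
$G = -60$ ($G = \left(-15\right) 4 = -60$)
$J = - \frac{1}{17}$ ($J = 1 \frac{1}{-17} = 1 \left(- \frac{1}{17}\right) = - \frac{1}{17} \approx -0.058824$)
$B{\left(A,g \right)} = 0$ ($B{\left(A,g \right)} = A g 0 = 0$)
$284 B{\left(J,G \right)} = 284 \cdot 0 = 0$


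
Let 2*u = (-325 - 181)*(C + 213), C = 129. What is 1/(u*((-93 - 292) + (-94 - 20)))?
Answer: 1/43176474 ≈ 2.3161e-8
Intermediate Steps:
u = -86526 (u = ((-325 - 181)*(129 + 213))/2 = (-506*342)/2 = (½)*(-173052) = -86526)
1/(u*((-93 - 292) + (-94 - 20))) = 1/(-86526*((-93 - 292) + (-94 - 20))) = 1/(-86526*(-385 - 114)) = 1/(-86526*(-499)) = 1/43176474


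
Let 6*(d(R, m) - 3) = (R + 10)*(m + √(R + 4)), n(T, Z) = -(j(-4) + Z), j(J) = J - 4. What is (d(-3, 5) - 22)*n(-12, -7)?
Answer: -180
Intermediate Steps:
j(J) = -4 + J
n(T, Z) = 8 - Z (n(T, Z) = -((-4 - 4) + Z) = -(-8 + Z) = 8 - Z)
d(R, m) = 3 + (10 + R)*(m + √(4 + R))/6 (d(R, m) = 3 + ((R + 10)*(m + √(R + 4)))/6 = 3 + ((10 + R)*(m + √(4 + R)))/6 = 3 + (10 + R)*(m + √(4 + R))/6)
(d(-3, 5) - 22)*n(-12, -7) = ((3 + (5/3)*5 + 5*√(4 - 3)/3 + (⅙)*(-3)*5 + (⅙)*(-3)*√(4 - 3)) - 22)*(8 - 1*(-7)) = ((3 + 25/3 + 5*√1/3 - 5/2 + (⅙)*(-3)*√1) - 22)*(8 + 7) = ((3 + 25/3 + (5/3)*1 - 5/2 + (⅙)*(-3)*1) - 22)*15 = ((3 + 25/3 + 5/3 - 5/2 - ½) - 22)*15 = (10 - 22)*15 = -12*15 = -180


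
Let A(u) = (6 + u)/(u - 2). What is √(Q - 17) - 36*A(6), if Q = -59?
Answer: -108 + 2*I*√19 ≈ -108.0 + 8.7178*I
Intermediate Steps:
A(u) = (6 + u)/(-2 + u)
√(Q - 17) - 36*A(6) = √(-59 - 17) - 36*(6 + 6)/(-2 + 6) = √(-76) - 36*12/4 = 2*I*√19 - 36*(¼)*12 = 2*I*√19 - 36*3 = 2*I*√19 - 1*108 = 2*I*√19 - 108 = -108 + 2*I*√19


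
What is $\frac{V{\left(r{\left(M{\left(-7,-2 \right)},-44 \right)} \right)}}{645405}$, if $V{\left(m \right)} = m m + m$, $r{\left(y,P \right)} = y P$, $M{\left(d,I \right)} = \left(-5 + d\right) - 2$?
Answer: $\frac{380072}{645405} \approx 0.58889$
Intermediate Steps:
$M{\left(d,I \right)} = -7 + d$
$r{\left(y,P \right)} = P y$
$V{\left(m \right)} = m + m^{2}$ ($V{\left(m \right)} = m^{2} + m = m + m^{2}$)
$\frac{V{\left(r{\left(M{\left(-7,-2 \right)},-44 \right)} \right)}}{645405} = \frac{- 44 \left(-7 - 7\right) \left(1 - 44 \left(-7 - 7\right)\right)}{645405} = \left(-44\right) \left(-14\right) \left(1 - -616\right) \frac{1}{645405} = 616 \left(1 + 616\right) \frac{1}{645405} = 616 \cdot 617 \cdot \frac{1}{645405} = 380072 \cdot \frac{1}{645405} = \frac{380072}{645405}$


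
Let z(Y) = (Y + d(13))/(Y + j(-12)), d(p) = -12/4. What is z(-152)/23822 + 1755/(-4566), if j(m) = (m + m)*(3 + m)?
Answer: -446065795/1160226688 ≈ -0.38446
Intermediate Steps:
d(p) = -3 (d(p) = -12*¼ = -3)
j(m) = 2*m*(3 + m) (j(m) = (2*m)*(3 + m) = 2*m*(3 + m))
z(Y) = (-3 + Y)/(216 + Y) (z(Y) = (Y - 3)/(Y + 2*(-12)*(3 - 12)) = (-3 + Y)/(Y + 2*(-12)*(-9)) = (-3 + Y)/(Y + 216) = (-3 + Y)/(216 + Y))
z(-152)/23822 + 1755/(-4566) = ((-3 - 152)/(216 - 152))/23822 + 1755/(-4566) = (-155/64)*(1/23822) + 1755*(-1/4566) = ((1/64)*(-155))*(1/23822) - 585/1522 = -155/64*1/23822 - 585/1522 = -155/1524608 - 585/1522 = -446065795/1160226688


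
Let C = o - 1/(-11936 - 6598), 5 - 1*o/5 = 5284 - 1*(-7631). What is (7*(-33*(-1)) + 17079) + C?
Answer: -875546159/18534 ≈ -47240.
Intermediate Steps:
o = -64550 (o = 25 - 5*(5284 - 1*(-7631)) = 25 - 5*(5284 + 7631) = 25 - 5*12915 = 25 - 64575 = -64550)
C = -1196369699/18534 (C = -64550 - 1/(-11936 - 6598) = -64550 - 1/(-18534) = -64550 - 1*(-1/18534) = -64550 + 1/18534 = -1196369699/18534 ≈ -64550.)
(7*(-33*(-1)) + 17079) + C = (7*(-33*(-1)) + 17079) - 1196369699/18534 = (7*33 + 17079) - 1196369699/18534 = (231 + 17079) - 1196369699/18534 = 17310 - 1196369699/18534 = -875546159/18534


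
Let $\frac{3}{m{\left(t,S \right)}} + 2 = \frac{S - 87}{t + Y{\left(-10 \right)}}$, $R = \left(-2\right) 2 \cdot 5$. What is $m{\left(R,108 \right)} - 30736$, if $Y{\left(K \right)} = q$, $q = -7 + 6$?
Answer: $-30737$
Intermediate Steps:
$R = -20$ ($R = \left(-4\right) 5 = -20$)
$q = -1$
$Y{\left(K \right)} = -1$
$m{\left(t,S \right)} = \frac{3}{-2 + \frac{-87 + S}{-1 + t}}$ ($m{\left(t,S \right)} = \frac{3}{-2 + \frac{S - 87}{t - 1}} = \frac{3}{-2 + \frac{-87 + S}{-1 + t}}$)
$m{\left(R,108 \right)} - 30736 = \frac{3 \left(1 - -20\right)}{85 - 108 + 2 \left(-20\right)} - 30736 = \frac{3 \left(1 + 20\right)}{85 - 108 - 40} - 30736 = 3 \frac{1}{-63} \cdot 21 - 30736 = 3 \left(- \frac{1}{63}\right) 21 - 30736 = -1 - 30736 = -30737$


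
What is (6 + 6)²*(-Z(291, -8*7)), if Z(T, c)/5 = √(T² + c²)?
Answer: -720*√87817 ≈ -2.1336e+5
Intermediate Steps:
Z(T, c) = 5*√(T² + c²)
(6 + 6)²*(-Z(291, -8*7)) = (6 + 6)²*(-5*√(291² + (-8*7)²)) = 12²*(-5*√(84681 + (-56)²)) = 144*(-5*√(84681 + 3136)) = 144*(-5*√87817) = -720*√87817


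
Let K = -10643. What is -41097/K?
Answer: 41097/10643 ≈ 3.8614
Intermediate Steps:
-41097/K = -41097/(-10643) = -41097*(-1/10643) = 41097/10643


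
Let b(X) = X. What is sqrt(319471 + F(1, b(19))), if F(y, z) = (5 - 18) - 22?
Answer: 2*sqrt(79859) ≈ 565.19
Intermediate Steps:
F(y, z) = -35 (F(y, z) = -13 - 22 = -35)
sqrt(319471 + F(1, b(19))) = sqrt(319471 - 35) = sqrt(319436) = 2*sqrt(79859)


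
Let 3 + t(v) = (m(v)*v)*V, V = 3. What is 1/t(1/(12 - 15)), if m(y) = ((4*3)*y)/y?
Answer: -1/15 ≈ -0.066667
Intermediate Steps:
m(y) = 12 (m(y) = (12*y)/y = 12)
t(v) = -3 + 36*v (t(v) = -3 + (12*v)*3 = -3 + 36*v)
1/t(1/(12 - 15)) = 1/(-3 + 36/(12 - 15)) = 1/(-3 + 36/(-3)) = 1/(-3 + 36*(-⅓)) = 1/(-3 - 12) = 1/(-15) = -1/15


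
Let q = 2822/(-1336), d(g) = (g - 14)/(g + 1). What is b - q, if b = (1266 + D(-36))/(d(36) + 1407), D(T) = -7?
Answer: 104603735/34790108 ≈ 3.0067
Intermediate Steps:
d(g) = (-14 + g)/(1 + g)
q = -1411/668 (q = 2822*(-1/1336) = -1411/668 ≈ -2.1123)
b = 46583/52081 (b = (1266 - 7)/((-14 + 36)/(1 + 36) + 1407) = 1259/(22/37 + 1407) = 1259/(52081/37) = 1259*(37/52081) = 46583/52081 ≈ 0.89443)
b - q = 46583/52081 - 1*(-1411/668) = 46583/52081 + 1411/668 = 104603735/34790108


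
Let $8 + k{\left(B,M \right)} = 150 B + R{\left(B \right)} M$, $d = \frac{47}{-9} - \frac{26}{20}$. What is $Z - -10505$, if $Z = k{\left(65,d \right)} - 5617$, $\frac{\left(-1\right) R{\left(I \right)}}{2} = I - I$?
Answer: $14630$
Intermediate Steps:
$d = - \frac{587}{90}$ ($d = 47 \left(- \frac{1}{9}\right) - \frac{13}{10} = - \frac{47}{9} - \frac{13}{10} = - \frac{587}{90} \approx -6.5222$)
$R{\left(I \right)} = 0$ ($R{\left(I \right)} = - 2 \left(I - I\right) = \left(-2\right) 0 = 0$)
$k{\left(B,M \right)} = -8 + 150 B$ ($k{\left(B,M \right)} = -8 + \left(150 B + 0 M\right) = -8 + \left(150 B + 0\right) = -8 + 150 B$)
$Z = 4125$ ($Z = \left(-8 + 150 \cdot 65\right) - 5617 = \left(-8 + 9750\right) - 5617 = 9742 - 5617 = 4125$)
$Z - -10505 = 4125 - -10505 = 4125 + 10505 = 14630$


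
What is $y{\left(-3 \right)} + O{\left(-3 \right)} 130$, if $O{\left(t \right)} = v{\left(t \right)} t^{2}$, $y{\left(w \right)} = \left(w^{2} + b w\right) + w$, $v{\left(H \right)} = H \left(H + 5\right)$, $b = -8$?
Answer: $-6990$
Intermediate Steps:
$v{\left(H \right)} = H \left(5 + H\right)$
$y{\left(w \right)} = w^{2} - 7 w$ ($y{\left(w \right)} = \left(w^{2} - 8 w\right) + w = w^{2} - 7 w$)
$O{\left(t \right)} = t^{3} \left(5 + t\right)$ ($O{\left(t \right)} = t \left(5 + t\right) t^{2} = t^{3} \left(5 + t\right)$)
$y{\left(-3 \right)} + O{\left(-3 \right)} 130 = - 3 \left(-7 - 3\right) + \left(-3\right)^{3} \left(5 - 3\right) 130 = \left(-3\right) \left(-10\right) + \left(-27\right) 2 \cdot 130 = 30 - 7020 = -6990$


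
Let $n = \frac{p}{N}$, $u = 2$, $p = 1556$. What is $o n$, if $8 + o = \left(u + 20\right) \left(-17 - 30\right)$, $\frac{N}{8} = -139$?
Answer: $\frac{202669}{139} \approx 1458.1$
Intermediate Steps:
$N = -1112$ ($N = 8 \left(-139\right) = -1112$)
$n = - \frac{389}{278}$ ($n = \frac{1556}{-1112} = 1556 \left(- \frac{1}{1112}\right) = - \frac{389}{278} \approx -1.3993$)
$o = -1042$ ($o = -8 + \left(2 + 20\right) \left(-17 - 30\right) = -8 + 22 \left(-47\right) = -8 - 1034 = -1042$)
$o n = \left(-1042\right) \left(- \frac{389}{278}\right) = \frac{202669}{139}$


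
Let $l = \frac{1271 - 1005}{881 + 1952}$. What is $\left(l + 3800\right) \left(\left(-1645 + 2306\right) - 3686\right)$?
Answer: $- \frac{32566139650}{2833} \approx -1.1495 \cdot 10^{7}$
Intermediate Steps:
$l = \frac{266}{2833} \approx 0.093893$
$\left(l + 3800\right) \left(\left(-1645 + 2306\right) - 3686\right) = \left(\frac{266}{2833} + 3800\right) \left(\left(-1645 + 2306\right) - 3686\right) = \frac{10765666 \left(661 - 3686\right)}{2833} = \frac{10765666}{2833} \left(-3025\right) = - \frac{32566139650}{2833}$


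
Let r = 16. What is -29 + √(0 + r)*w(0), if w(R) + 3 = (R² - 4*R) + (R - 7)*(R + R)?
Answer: -41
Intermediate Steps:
w(R) = -3 + R² - 4*R + 2*R*(-7 + R) (w(R) = -3 + ((R² - 4*R) + (R - 7)*(R + R)) = -3 + ((R² - 4*R) + (-7 + R)*(2*R)) = -3 + ((R² - 4*R) + 2*R*(-7 + R)) = -3 + (R² - 4*R + 2*R*(-7 + R)) = -3 + R² - 4*R + 2*R*(-7 + R))
-29 + √(0 + r)*w(0) = -29 + √(0 + 16)*(-3 - 18*0 + 3*0²) = -29 + √16*(-3 + 0 + 3*0) = -29 + 4*(-3 + 0 + 0) = -29 + 4*(-3) = -29 - 12 = -41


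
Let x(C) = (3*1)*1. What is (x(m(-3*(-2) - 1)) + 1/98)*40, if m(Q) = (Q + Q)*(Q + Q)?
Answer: 5900/49 ≈ 120.41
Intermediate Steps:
m(Q) = 4*Q² (m(Q) = (2*Q)*(2*Q) = 4*Q²)
x(C) = 3 (x(C) = 3*1 = 3)
(x(m(-3*(-2) - 1)) + 1/98)*40 = (3 + 1/98)*40 = (295/98)*40 = 5900/49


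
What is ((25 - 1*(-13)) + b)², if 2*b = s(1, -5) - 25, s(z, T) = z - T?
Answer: 3249/4 ≈ 812.25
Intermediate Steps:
b = -19/2 (b = ((1 - 1*(-5)) - 25)/2 = ((1 + 5) - 25)/2 = (6 - 25)/2 = (½)*(-19) = -19/2 ≈ -9.5000)
((25 - 1*(-13)) + b)² = ((25 - 1*(-13)) - 19/2)² = ((25 + 13) - 19/2)² = (38 - 19/2)² = (57/2)² = 3249/4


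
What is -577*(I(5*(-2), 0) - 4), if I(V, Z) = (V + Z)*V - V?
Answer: -61162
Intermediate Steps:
I(V, Z) = -V + V*(V + Z) (I(V, Z) = V*(V + Z) - V = -V + V*(V + Z))
-577*(I(5*(-2), 0) - 4) = -577*((5*(-2))*(-1 + 5*(-2) + 0) - 4) = -577*(-10*(-1 - 10 + 0) - 4) = -577*(-10*(-11) - 4) = -577*(110 - 4) = -577*106 = -61162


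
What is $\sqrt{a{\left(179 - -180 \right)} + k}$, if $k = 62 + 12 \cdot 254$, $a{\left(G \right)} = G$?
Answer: $\sqrt{3469} \approx 58.898$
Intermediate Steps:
$k = 3110$ ($k = 62 + 3048 = 3110$)
$\sqrt{a{\left(179 - -180 \right)} + k} = \sqrt{\left(179 - -180\right) + 3110} = \sqrt{\left(179 + 180\right) + 3110} = \sqrt{359 + 3110} = \sqrt{3469}$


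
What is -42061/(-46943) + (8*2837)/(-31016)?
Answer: 29893206/181998011 ≈ 0.16425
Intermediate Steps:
-42061/(-46943) + (8*2837)/(-31016) = -42061*(-1/46943) + 22696*(-1/31016) = 42061/46943 - 2837/3877 = 29893206/181998011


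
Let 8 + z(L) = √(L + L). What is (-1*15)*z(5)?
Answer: 120 - 15*√10 ≈ 72.566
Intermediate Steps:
z(L) = -8 + √2*√L (z(L) = -8 + √(L + L) = -8 + √(2*L) = -8 + √2*√L)
(-1*15)*z(5) = (-1*15)*(-8 + √2*√5) = -15*(-8 + √10) = 120 - 15*√10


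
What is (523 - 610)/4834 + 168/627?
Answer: 252521/1010306 ≈ 0.24995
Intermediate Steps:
(523 - 610)/4834 + 168/627 = -87*1/4834 + 168*(1/627) = -87/4834 + 56/209 = 252521/1010306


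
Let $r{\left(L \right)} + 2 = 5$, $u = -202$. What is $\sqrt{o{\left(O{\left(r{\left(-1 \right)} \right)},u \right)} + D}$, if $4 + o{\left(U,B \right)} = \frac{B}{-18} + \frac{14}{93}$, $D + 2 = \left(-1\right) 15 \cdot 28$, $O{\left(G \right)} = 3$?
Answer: $\frac{i \sqrt{3586111}}{93} \approx 20.362 i$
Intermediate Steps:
$r{\left(L \right)} = 3$ ($r{\left(L \right)} = -2 + 5 = 3$)
$D = -422$ ($D = -2 + \left(-1\right) 15 \cdot 28 = -2 - 420 = -422$)
$o{\left(U,B \right)} = - \frac{358}{93} - \frac{B}{18}$ ($o{\left(U,B \right)} = -4 + \left(\frac{B}{-18} + \frac{14}{93}\right) = -4 + \left(B \left(- \frac{1}{18}\right) + 14 \cdot \frac{1}{93}\right) = -4 - \left(- \frac{14}{93} + \frac{B}{18}\right) = - \frac{358}{93} - \frac{B}{18}$)
$\sqrt{o{\left(O{\left(r{\left(-1 \right)} \right)},u \right)} + D} = \sqrt{\left(- \frac{358}{93} - - \frac{101}{9}\right) - 422} = \sqrt{\left(- \frac{358}{93} + \frac{101}{9}\right) - 422} = \sqrt{\frac{2057}{279} - 422} = \sqrt{- \frac{115681}{279}} = \frac{i \sqrt{3586111}}{93}$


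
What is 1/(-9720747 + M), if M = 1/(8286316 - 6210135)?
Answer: -2076181/20182030227206 ≈ -1.0287e-7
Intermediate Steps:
M = 1/2076181 ≈ 4.8165e-7
1/(-9720747 + M) = 1/(-9720747 + 1/2076181) = 1/(-20182030227206/2076181) = -2076181/20182030227206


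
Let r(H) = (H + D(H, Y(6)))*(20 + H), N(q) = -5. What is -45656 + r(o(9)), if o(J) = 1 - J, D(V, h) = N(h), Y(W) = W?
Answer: -45812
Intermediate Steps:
D(V, h) = -5
r(H) = (-5 + H)*(20 + H) (r(H) = (H - 5)*(20 + H) = (-5 + H)*(20 + H))
-45656 + r(o(9)) = -45656 + (-100 + (1 - 1*9)² + 15*(1 - 1*9)) = -45656 + (-100 + (1 - 9)² + 15*(1 - 9)) = -45656 + (-100 + (-8)² + 15*(-8)) = -45656 + (-100 + 64 - 120) = -45656 - 156 = -45812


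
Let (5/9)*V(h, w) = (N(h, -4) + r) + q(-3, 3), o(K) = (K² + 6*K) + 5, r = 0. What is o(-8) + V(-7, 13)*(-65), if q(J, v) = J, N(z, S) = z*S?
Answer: -2904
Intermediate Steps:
N(z, S) = S*z
o(K) = 5 + K² + 6*K
V(h, w) = -27/5 - 36*h/5 (V(h, w) = 9*((-4*h + 0) - 3)/5 = 9*(-4*h - 3)/5 = 9*(-3 - 4*h)/5 = -27/5 - 36*h/5)
o(-8) + V(-7, 13)*(-65) = (5 + (-8)² + 6*(-8)) + (-27/5 - 36/5*(-7))*(-65) = (5 + 64 - 48) + (-27/5 + 252/5)*(-65) = 21 + 45*(-65) = 21 - 2925 = -2904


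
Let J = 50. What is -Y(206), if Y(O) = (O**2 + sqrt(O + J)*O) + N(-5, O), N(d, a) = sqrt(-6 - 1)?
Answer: -45732 - I*sqrt(7) ≈ -45732.0 - 2.6458*I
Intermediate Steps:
N(d, a) = I*sqrt(7) (N(d, a) = sqrt(-7) = I*sqrt(7))
Y(O) = O**2 + I*sqrt(7) + O*sqrt(50 + O) (Y(O) = (O**2 + sqrt(O + 50)*O) + I*sqrt(7) = (O**2 + sqrt(50 + O)*O) + I*sqrt(7) = (O**2 + O*sqrt(50 + O)) + I*sqrt(7) = O**2 + I*sqrt(7) + O*sqrt(50 + O))
-Y(206) = -(206**2 + I*sqrt(7) + 206*sqrt(50 + 206)) = -(42436 + I*sqrt(7) + 206*sqrt(256)) = -(42436 + I*sqrt(7) + 206*16) = -(42436 + I*sqrt(7) + 3296) = -(45732 + I*sqrt(7)) = -45732 - I*sqrt(7)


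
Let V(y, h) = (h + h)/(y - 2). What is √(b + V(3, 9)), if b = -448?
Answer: I*√430 ≈ 20.736*I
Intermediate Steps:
V(y, h) = 2*h/(-2 + y) (V(y, h) = (2*h)/(-2 + y) = 2*h/(-2 + y))
√(b + V(3, 9)) = √(-448 + 2*9/(-2 + 3)) = √(-448 + 2*9/1) = √(-448 + 2*9*1) = √(-448 + 18) = √(-430) = I*√430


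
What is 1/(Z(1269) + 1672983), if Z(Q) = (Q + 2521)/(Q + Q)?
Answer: 1269/2123017322 ≈ 5.9773e-7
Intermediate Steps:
Z(Q) = (2521 + Q)/(2*Q) (Z(Q) = (2521 + Q)/((2*Q)) = (2521 + Q)*(1/(2*Q)) = (2521 + Q)/(2*Q))
1/(Z(1269) + 1672983) = 1/((½)*(2521 + 1269)/1269 + 1672983) = 1/((½)*(1/1269)*3790 + 1672983) = 1/(1895/1269 + 1672983) = 1/(2123017322/1269) = 1269/2123017322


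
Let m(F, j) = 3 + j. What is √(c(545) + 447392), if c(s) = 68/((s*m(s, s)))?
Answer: √2494148761836505/74665 ≈ 668.87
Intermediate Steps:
c(s) = 68/(s*(3 + s)) (c(s) = 68/((s*(3 + s))) = 68*(1/(s*(3 + s))) = 68/(s*(3 + s)))
√(c(545) + 447392) = √(68/(545*(3 + 545)) + 447392) = √(68*(1/545)/548 + 447392) = √(68*(1/545)*(1/548) + 447392) = √(17/74665 + 447392) = √(33404523697/74665) = √2494148761836505/74665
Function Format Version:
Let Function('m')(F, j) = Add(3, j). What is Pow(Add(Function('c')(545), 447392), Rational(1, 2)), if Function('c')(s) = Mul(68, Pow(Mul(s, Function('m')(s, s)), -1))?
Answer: Mul(Rational(1, 74665), Pow(2494148761836505, Rational(1, 2))) ≈ 668.87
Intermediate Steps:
Function('c')(s) = Mul(68, Pow(s, -1), Pow(Add(3, s), -1)) (Function('c')(s) = Mul(68, Pow(Mul(s, Add(3, s)), -1)) = Mul(68, Mul(Pow(s, -1), Pow(Add(3, s), -1))) = Mul(68, Pow(s, -1), Pow(Add(3, s), -1)))
Pow(Add(Function('c')(545), 447392), Rational(1, 2)) = Pow(Add(Mul(68, Pow(545, -1), Pow(Add(3, 545), -1)), 447392), Rational(1, 2)) = Pow(Add(Mul(68, Rational(1, 545), Pow(548, -1)), 447392), Rational(1, 2)) = Pow(Add(Mul(68, Rational(1, 545), Rational(1, 548)), 447392), Rational(1, 2)) = Pow(Add(Rational(17, 74665), 447392), Rational(1, 2)) = Pow(Rational(33404523697, 74665), Rational(1, 2)) = Mul(Rational(1, 74665), Pow(2494148761836505, Rational(1, 2)))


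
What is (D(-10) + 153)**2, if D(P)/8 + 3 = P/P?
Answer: 18769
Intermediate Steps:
D(P) = -16 (D(P) = -24 + 8*(P/P) = -24 + 8*1 = -24 + 8 = -16)
(D(-10) + 153)**2 = (-16 + 153)**2 = 137**2 = 18769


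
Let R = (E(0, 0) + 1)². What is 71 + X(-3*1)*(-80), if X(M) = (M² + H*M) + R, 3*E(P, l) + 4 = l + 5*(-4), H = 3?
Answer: -3849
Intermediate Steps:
E(P, l) = -8 + l/3 (E(P, l) = -4/3 + (l + 5*(-4))/3 = -4/3 + (l - 20)/3 = -4/3 + (-20 + l)/3 = -4/3 + (-20/3 + l/3) = -8 + l/3)
R = 49 (R = ((-8 + (⅓)*0) + 1)² = ((-8 + 0) + 1)² = (-8 + 1)² = (-7)² = 49)
X(M) = 49 + M² + 3*M (X(M) = (M² + 3*M) + 49 = 49 + M² + 3*M)
71 + X(-3*1)*(-80) = 71 + (49 + (-3*1)² + 3*(-3*1))*(-80) = 71 + (49 + (-3)² + 3*(-3))*(-80) = 71 + (49 + 9 - 9)*(-80) = 71 + 49*(-80) = 71 - 3920 = -3849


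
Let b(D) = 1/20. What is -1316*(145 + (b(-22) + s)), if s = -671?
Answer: 3460751/5 ≈ 6.9215e+5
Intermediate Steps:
b(D) = 1/20
-1316*(145 + (b(-22) + s)) = -1316*(145 + (1/20 - 671)) = -1316*(145 - 13419/20) = -1316*(-10519/20) = 3460751/5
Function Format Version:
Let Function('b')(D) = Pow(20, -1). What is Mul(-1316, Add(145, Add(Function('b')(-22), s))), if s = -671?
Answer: Rational(3460751, 5) ≈ 6.9215e+5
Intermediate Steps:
Function('b')(D) = Rational(1, 20)
Mul(-1316, Add(145, Add(Function('b')(-22), s))) = Mul(-1316, Add(145, Add(Rational(1, 20), -671))) = Mul(-1316, Add(145, Rational(-13419, 20))) = Mul(-1316, Rational(-10519, 20)) = Rational(3460751, 5)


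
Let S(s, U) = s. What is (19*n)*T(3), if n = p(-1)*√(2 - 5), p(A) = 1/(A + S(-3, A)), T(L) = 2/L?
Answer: -19*I*√3/6 ≈ -5.4848*I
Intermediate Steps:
p(A) = 1/(-3 + A) (p(A) = 1/(A - 3) = 1/(-3 + A))
n = -I*√3/4 (n = √(2 - 5)/(-3 - 1) = √(-3)/(-4) = -I*√3/4 ≈ -0.43301*I)
(19*n)*T(3) = (19*(-I*√3/4))*(2/3) = (-19*I*√3/4)*(2*(⅓)) = -19*I*√3/4*(⅔) = -19*I*√3/6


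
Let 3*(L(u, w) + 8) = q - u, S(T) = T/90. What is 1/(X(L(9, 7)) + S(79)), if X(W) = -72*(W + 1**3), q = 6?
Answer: 90/51919 ≈ 0.0017335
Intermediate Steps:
S(T) = T/90 (S(T) = T*(1/90) = T/90)
L(u, w) = -6 - u/3 (L(u, w) = -8 + (6 - u)/3 = -8 + (2 - u/3) = -6 - u/3)
X(W) = -72 - 72*W (X(W) = -72*(W + 1) = -72*(1 + W) = -72 - 72*W)
1/(X(L(9, 7)) + S(79)) = 1/((-72 - 72*(-6 - 1/3*9)) + (1/90)*79) = 1/((-72 - 72*(-6 - 3)) + 79/90) = 1/((-72 - 72*(-9)) + 79/90) = 1/((-72 + 648) + 79/90) = 1/(576 + 79/90) = 1/(51919/90) = 90/51919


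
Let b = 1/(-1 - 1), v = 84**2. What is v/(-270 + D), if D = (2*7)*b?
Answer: -7056/277 ≈ -25.473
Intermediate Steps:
v = 7056
b = -1/2 (b = 1/(-2) = -1/2 ≈ -0.50000)
D = -7 (D = (2*7)*(-1/2) = 14*(-1/2) = -7)
v/(-270 + D) = 7056/(-270 - 7) = 7056/(-277) = -1/277*7056 = -7056/277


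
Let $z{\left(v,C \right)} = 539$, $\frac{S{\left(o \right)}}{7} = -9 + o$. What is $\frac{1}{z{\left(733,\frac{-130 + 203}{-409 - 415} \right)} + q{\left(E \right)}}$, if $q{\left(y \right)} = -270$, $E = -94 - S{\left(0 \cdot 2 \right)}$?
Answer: $\frac{1}{269} \approx 0.0037175$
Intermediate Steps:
$S{\left(o \right)} = -63 + 7 o$ ($S{\left(o \right)} = 7 \left(-9 + o\right) = -63 + 7 o$)
$E = -31$ ($E = -94 - \left(-63 + 7 \cdot 0 \cdot 2\right) = -94 - \left(-63 + 7 \cdot 0\right) = -94 - \left(-63 + 0\right) = -94 - -63 = -94 + 63 = -31$)
$\frac{1}{z{\left(733,\frac{-130 + 203}{-409 - 415} \right)} + q{\left(E \right)}} = \frac{1}{539 - 270} = \frac{1}{269}$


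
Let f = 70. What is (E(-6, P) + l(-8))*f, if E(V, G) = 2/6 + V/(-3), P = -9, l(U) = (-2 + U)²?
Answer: 21490/3 ≈ 7163.3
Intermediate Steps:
E(V, G) = ⅓ - V/3 (E(V, G) = 2*(⅙) + V*(-⅓) = ⅓ - V/3)
(E(-6, P) + l(-8))*f = ((⅓ - ⅓*(-6)) + (-2 - 8)²)*70 = ((⅓ + 2) + (-10)²)*70 = (7/3 + 100)*70 = (307/3)*70 = 21490/3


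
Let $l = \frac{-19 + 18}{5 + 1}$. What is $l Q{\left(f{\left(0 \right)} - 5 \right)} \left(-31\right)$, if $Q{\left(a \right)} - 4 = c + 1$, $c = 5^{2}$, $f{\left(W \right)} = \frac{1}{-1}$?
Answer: $155$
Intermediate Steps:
$f{\left(W \right)} = -1$
$c = 25$
$Q{\left(a \right)} = 30$ ($Q{\left(a \right)} = 4 + \left(25 + 1\right) = 4 + 26 = 30$)
$l = - \frac{1}{6} \approx -0.16667$
$l Q{\left(f{\left(0 \right)} - 5 \right)} \left(-31\right) = \left(- \frac{1}{6}\right) 30 \left(-31\right) = \left(-5\right) \left(-31\right) = 155$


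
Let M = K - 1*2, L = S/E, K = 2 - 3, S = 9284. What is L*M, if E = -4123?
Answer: 27852/4123 ≈ 6.7553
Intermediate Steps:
K = -1
L = -9284/4123 (L = 9284/(-4123) = 9284*(-1/4123) = -9284/4123 ≈ -2.2518)
M = -3 (M = -1 - 1*2 = -1 - 2 = -3)
L*M = -9284/4123*(-3) = 27852/4123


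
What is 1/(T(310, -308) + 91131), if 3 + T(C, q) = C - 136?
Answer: 1/91302 ≈ 1.0953e-5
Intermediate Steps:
T(C, q) = -139 + C (T(C, q) = -3 + (C - 136) = -3 + (-136 + C) = -139 + C)
1/(T(310, -308) + 91131) = 1/((-139 + 310) + 91131) = 1/(171 + 91131) = 1/91302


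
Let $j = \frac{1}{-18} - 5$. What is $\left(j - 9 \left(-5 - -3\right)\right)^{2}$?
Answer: $\frac{54289}{324} \approx 167.56$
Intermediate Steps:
$j = - \frac{91}{18}$ ($j = - \frac{1}{18} - 5 = - \frac{91}{18} \approx -5.0556$)
$\left(j - 9 \left(-5 - -3\right)\right)^{2} = \left(- \frac{91}{18} - 9 \left(-5 - -3\right)\right)^{2} = \left(- \frac{91}{18} - 9 \left(-5 + 3\right)\right)^{2} = \left(- \frac{91}{18} - -18\right)^{2} = \left(- \frac{91}{18} + 18\right)^{2} = \left(\frac{233}{18}\right)^{2} = \frac{54289}{324}$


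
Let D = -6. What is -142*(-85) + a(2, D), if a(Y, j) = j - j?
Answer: 12070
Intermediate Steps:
a(Y, j) = 0
-142*(-85) + a(2, D) = -142*(-85) + 0 = 12070 + 0 = 12070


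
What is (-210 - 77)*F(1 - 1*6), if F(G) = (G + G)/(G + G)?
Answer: -287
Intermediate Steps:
F(G) = 1 (F(G) = (2*G)/((2*G)) = (2*G)*(1/(2*G)) = 1)
(-210 - 77)*F(1 - 1*6) = (-210 - 77)*1 = -287*1 = -287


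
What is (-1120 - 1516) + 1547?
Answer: -1089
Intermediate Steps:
(-1120 - 1516) + 1547 = -2636 + 1547 = -1089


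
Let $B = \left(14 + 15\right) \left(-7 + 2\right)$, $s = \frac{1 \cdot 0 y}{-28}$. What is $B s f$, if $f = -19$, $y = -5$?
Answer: $0$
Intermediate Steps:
$s = 0$ ($s = \frac{1 \cdot 0 \left(-5\right)}{-28} = 0 \left(-5\right) \left(- \frac{1}{28}\right) = 0 \left(- \frac{1}{28}\right) = 0$)
$B = -145$ ($B = 29 \left(-5\right) = -145$)
$B s f = \left(-145\right) 0 \left(-19\right) = 0 \left(-19\right) = 0$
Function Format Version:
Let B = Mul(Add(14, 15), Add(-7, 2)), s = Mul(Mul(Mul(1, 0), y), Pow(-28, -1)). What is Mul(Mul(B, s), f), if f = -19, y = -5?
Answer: 0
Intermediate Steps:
s = 0 (s = Mul(Mul(Mul(1, 0), -5), Pow(-28, -1)) = Mul(Mul(0, -5), Rational(-1, 28)) = Mul(0, Rational(-1, 28)) = 0)
B = -145 (B = Mul(29, -5) = -145)
Mul(Mul(B, s), f) = Mul(Mul(-145, 0), -19) = Mul(0, -19) = 0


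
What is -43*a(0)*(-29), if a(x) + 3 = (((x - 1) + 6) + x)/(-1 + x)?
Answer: -9976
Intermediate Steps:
a(x) = -3 + (5 + 2*x)/(-1 + x) (a(x) = -3 + (((x - 1) + 6) + x)/(-1 + x) = -3 + (((-1 + x) + 6) + x)/(-1 + x) = -3 + ((5 + x) + x)/(-1 + x) = -3 + (5 + 2*x)/(-1 + x))
-43*a(0)*(-29) = -43*(8 - 1*0)/(-1 + 0)*(-29) = -43*(8 + 0)/(-1)*(-29) = -(-43)*8*(-29) = -43*(-8)*(-29) = 344*(-29) = -9976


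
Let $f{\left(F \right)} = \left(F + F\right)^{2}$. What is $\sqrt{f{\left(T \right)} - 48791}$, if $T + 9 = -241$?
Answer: $\sqrt{201209} \approx 448.56$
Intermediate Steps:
$T = -250$ ($T = -9 - 241 = -250$)
$f{\left(F \right)} = 4 F^{2}$ ($f{\left(F \right)} = \left(2 F\right)^{2} = 4 F^{2}$)
$\sqrt{f{\left(T \right)} - 48791} = \sqrt{4 \left(-250\right)^{2} - 48791} = \sqrt{4 \cdot 62500 - 48791} = \sqrt{250000 - 48791} = \sqrt{201209}$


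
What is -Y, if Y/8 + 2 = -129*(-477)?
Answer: -492248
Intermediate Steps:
Y = 492248 (Y = -16 + 8*(-129*(-477)) = -16 + 8*61533 = -16 + 492264 = 492248)
-Y = -1*492248 = -492248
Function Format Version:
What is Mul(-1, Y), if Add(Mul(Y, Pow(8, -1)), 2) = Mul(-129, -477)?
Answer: -492248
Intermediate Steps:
Y = 492248 (Y = Add(-16, Mul(8, Mul(-129, -477))) = Add(-16, Mul(8, 61533)) = Add(-16, 492264) = 492248)
Mul(-1, Y) = Mul(-1, 492248) = -492248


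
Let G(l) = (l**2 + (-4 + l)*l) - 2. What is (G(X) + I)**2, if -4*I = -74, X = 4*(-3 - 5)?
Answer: 19228225/4 ≈ 4.8071e+6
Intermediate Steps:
X = -32 (X = 4*(-8) = -32)
I = 37/2 (I = -1/4*(-74) = 37/2 ≈ 18.500)
G(l) = -2 + l**2 + l*(-4 + l) (G(l) = (l**2 + l*(-4 + l)) - 2 = -2 + l**2 + l*(-4 + l))
(G(X) + I)**2 = ((-2 - 4*(-32) + 2*(-32)**2) + 37/2)**2 = ((-2 + 128 + 2*1024) + 37/2)**2 = ((-2 + 128 + 2048) + 37/2)**2 = (2174 + 37/2)**2 = (4385/2)**2 = 19228225/4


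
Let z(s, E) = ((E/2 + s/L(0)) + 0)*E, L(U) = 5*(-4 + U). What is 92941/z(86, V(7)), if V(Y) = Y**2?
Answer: 464705/4949 ≈ 93.899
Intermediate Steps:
L(U) = -20 + 5*U
z(s, E) = E*(E/2 - s/20) (z(s, E) = ((E/2 + s/(-20 + 5*0)) + 0)*E = ((E*(1/2) + s/(-20 + 0)) + 0)*E = ((E/2 + s/(-20)) + 0)*E = ((E/2 + s*(-1/20)) + 0)*E = ((E/2 - s/20) + 0)*E = (E/2 - s/20)*E = E*(E/2 - s/20))
92941/z(86, V(7)) = 92941/(((1/20)*7**2*(-1*86 + 10*7**2))) = 92941/(((1/20)*49*(-86 + 10*49))) = 92941/(((1/20)*49*(-86 + 490))) = 92941/(((1/20)*49*404)) = 92941/(4949/5) = 92941*(5/4949) = 464705/4949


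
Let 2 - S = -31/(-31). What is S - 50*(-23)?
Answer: 1151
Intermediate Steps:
S = 1 (S = 2 - (-31)/(-31) = 2 - (-31)*(-1)/31 = 2 - 1*1 = 2 - 1 = 1)
S - 50*(-23) = 1 - 50*(-23) = 1 + 1150 = 1151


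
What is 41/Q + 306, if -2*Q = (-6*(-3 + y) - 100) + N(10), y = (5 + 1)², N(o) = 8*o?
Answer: 33395/109 ≈ 306.38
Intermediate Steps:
y = 36 (y = 6² = 36)
Q = 109 (Q = -((-6*(-3 + 36) - 100) + 8*10)/2 = -((-6*33 - 100) + 80)/2 = -((-198 - 100) + 80)/2 = -(-298 + 80)/2 = -½*(-218) = 109)
41/Q + 306 = 41/109 + 306 = 33395/109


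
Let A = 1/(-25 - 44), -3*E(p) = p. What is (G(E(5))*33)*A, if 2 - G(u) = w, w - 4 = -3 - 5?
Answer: -66/23 ≈ -2.8696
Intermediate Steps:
E(p) = -p/3
w = -4 (w = 4 + (-3 - 5) = 4 - 8 = -4)
G(u) = 6 (G(u) = 2 - 1*(-4) = 2 + 4 = 6)
A = -1/69 (A = 1/(-69) = -1/69 ≈ -0.014493)
(G(E(5))*33)*A = (6*33)*(-1/69) = 198*(-1/69) = -66/23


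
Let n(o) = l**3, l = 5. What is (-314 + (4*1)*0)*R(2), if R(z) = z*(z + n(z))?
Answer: -79756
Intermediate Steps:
n(o) = 125 (n(o) = 5**3 = 125)
R(z) = z*(125 + z) (R(z) = z*(z + 125) = z*(125 + z))
(-314 + (4*1)*0)*R(2) = (-314 + (4*1)*0)*(2*(125 + 2)) = (-314 + 4*0)*(2*127) = (-314 + 0)*254 = -314*254 = -79756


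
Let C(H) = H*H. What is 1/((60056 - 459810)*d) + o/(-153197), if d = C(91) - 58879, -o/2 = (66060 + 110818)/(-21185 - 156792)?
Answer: -7155307930519883/551493389986794570348 ≈ -1.2974e-5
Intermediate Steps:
o = 353756/177977 (o = -2*(66060 + 110818)/(-21185 - 156792) = -353756/(-177977) = -353756*(-1)/177977 = -2*(-176878/177977) = 353756/177977 ≈ 1.9876)
C(H) = H**2
d = -50598 (d = 91**2 - 58879 = 8281 - 58879 = -50598)
1/((60056 - 459810)*d) + o/(-153197) = 1/((60056 - 459810)*(-50598)) + (353756/177977)/(-153197) = -1/50598/(-399754) + (353756/177977)*(-1/153197) = -1/399754*(-1/50598) - 353756/27265542469 = 1/20226752892 - 353756/27265542469 = -7155307930519883/551493389986794570348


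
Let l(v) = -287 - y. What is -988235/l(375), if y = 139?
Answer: 988235/426 ≈ 2319.8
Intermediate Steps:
l(v) = -426 (l(v) = -287 - 1*139 = -287 - 139 = -426)
-988235/l(375) = -988235/(-426) = -988235*(-1/426) = 988235/426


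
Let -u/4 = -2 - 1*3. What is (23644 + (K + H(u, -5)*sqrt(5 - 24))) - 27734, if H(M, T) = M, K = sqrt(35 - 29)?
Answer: -4090 + sqrt(6) + 20*I*sqrt(19) ≈ -4087.6 + 87.178*I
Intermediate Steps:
u = 20 (u = -4*(-2 - 1*3) = -4*(-2 - 3) = -4*(-5) = 20)
K = sqrt(6) ≈ 2.4495
(23644 + (K + H(u, -5)*sqrt(5 - 24))) - 27734 = (23644 + (sqrt(6) + 20*sqrt(5 - 24))) - 27734 = (23644 + (sqrt(6) + 20*sqrt(-19))) - 27734 = (23644 + (sqrt(6) + 20*(I*sqrt(19)))) - 27734 = (23644 + (sqrt(6) + 20*I*sqrt(19))) - 27734 = (23644 + sqrt(6) + 20*I*sqrt(19)) - 27734 = -4090 + sqrt(6) + 20*I*sqrt(19)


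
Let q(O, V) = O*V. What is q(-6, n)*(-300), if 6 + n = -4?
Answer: -18000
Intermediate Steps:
n = -10 (n = -6 - 4 = -10)
q(-6, n)*(-300) = -6*(-10)*(-300) = 60*(-300) = -18000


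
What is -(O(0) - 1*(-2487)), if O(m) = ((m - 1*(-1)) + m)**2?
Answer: -2488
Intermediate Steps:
O(m) = (1 + 2*m)**2 (O(m) = ((m + 1) + m)**2 = ((1 + m) + m)**2 = (1 + 2*m)**2)
-(O(0) - 1*(-2487)) = -((1 + 2*0)**2 - 1*(-2487)) = -((1 + 0)**2 + 2487) = -(1**2 + 2487) = -(1 + 2487) = -1*2488 = -2488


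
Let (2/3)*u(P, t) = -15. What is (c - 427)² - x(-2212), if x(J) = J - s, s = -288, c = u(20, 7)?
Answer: 815897/4 ≈ 2.0397e+5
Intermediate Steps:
u(P, t) = -45/2 (u(P, t) = (3/2)*(-15) = -45/2)
c = -45/2 ≈ -22.500
x(J) = 288 + J (x(J) = J - 1*(-288) = J + 288 = 288 + J)
(c - 427)² - x(-2212) = (-45/2 - 427)² - (288 - 2212) = (-899/2)² - 1*(-1924) = 808201/4 + 1924 = 815897/4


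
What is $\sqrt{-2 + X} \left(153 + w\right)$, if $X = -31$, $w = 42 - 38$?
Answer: $157 i \sqrt{33} \approx 901.9 i$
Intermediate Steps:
$w = 4$ ($w = 42 - 38 = 4$)
$\sqrt{-2 + X} \left(153 + w\right) = \sqrt{-2 - 31} \left(153 + 4\right) = \sqrt{-33} \cdot 157 = i \sqrt{33} \cdot 157 = 157 i \sqrt{33}$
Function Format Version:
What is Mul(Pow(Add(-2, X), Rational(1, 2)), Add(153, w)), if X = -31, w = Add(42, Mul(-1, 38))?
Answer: Mul(157, I, Pow(33, Rational(1, 2))) ≈ Mul(901.90, I)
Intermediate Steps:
w = 4 (w = Add(42, -38) = 4)
Mul(Pow(Add(-2, X), Rational(1, 2)), Add(153, w)) = Mul(Pow(Add(-2, -31), Rational(1, 2)), Add(153, 4)) = Mul(Pow(-33, Rational(1, 2)), 157) = Mul(Mul(I, Pow(33, Rational(1, 2))), 157) = Mul(157, I, Pow(33, Rational(1, 2)))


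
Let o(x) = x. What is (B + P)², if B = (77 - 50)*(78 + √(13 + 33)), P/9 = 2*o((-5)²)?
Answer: 6566670 + 138024*√46 ≈ 7.5028e+6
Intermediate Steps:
P = 450 (P = 9*(2*(-5)²) = 9*(2*25) = 9*50 = 450)
B = 2106 + 27*√46 (B = 27*(78 + √46) = 2106 + 27*√46 ≈ 2289.1)
(B + P)² = ((2106 + 27*√46) + 450)² = (2556 + 27*√46)²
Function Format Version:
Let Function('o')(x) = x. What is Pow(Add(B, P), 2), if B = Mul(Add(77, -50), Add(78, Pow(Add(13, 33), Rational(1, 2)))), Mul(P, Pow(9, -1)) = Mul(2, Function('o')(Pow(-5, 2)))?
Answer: Add(6566670, Mul(138024, Pow(46, Rational(1, 2)))) ≈ 7.5028e+6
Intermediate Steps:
P = 450 (P = Mul(9, Mul(2, Pow(-5, 2))) = Mul(9, Mul(2, 25)) = Mul(9, 50) = 450)
B = Add(2106, Mul(27, Pow(46, Rational(1, 2)))) (B = Mul(27, Add(78, Pow(46, Rational(1, 2)))) = Add(2106, Mul(27, Pow(46, Rational(1, 2)))) ≈ 2289.1)
Pow(Add(B, P), 2) = Pow(Add(Add(2106, Mul(27, Pow(46, Rational(1, 2)))), 450), 2) = Pow(Add(2556, Mul(27, Pow(46, Rational(1, 2)))), 2)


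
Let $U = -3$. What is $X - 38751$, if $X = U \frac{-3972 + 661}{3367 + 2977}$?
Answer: $- \frac{245826411}{6344} \approx -38749.0$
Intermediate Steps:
$X = \frac{9933}{6344}$ ($X = - 3 \frac{-3972 + 661}{3367 + 2977} = - 3 \left(- \frac{3311}{6344}\right) = - 3 \left(\left(-3311\right) \frac{1}{6344}\right) = \left(-3\right) \left(- \frac{3311}{6344}\right) = \frac{9933}{6344} \approx 1.5657$)
$X - 38751 = \frac{9933}{6344} - 38751 = - \frac{245826411}{6344}$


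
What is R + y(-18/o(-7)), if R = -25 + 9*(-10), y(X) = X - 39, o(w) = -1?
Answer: -136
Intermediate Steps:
y(X) = -39 + X
R = -115 (R = -25 - 90 = -115)
R + y(-18/o(-7)) = -115 + (-39 - 18/(-1)) = -115 + (-39 - 18*(-1)) = -115 + (-39 + 18) = -115 - 21 = -136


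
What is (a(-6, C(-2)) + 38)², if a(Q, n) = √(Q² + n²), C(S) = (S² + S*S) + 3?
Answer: (38 + √157)² ≈ 2553.3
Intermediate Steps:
C(S) = 3 + 2*S² (C(S) = (S² + S²) + 3 = 2*S² + 3 = 3 + 2*S²)
(a(-6, C(-2)) + 38)² = (√((-6)² + (3 + 2*(-2)²)²) + 38)² = (√(36 + (3 + 2*4)²) + 38)² = (√(36 + (3 + 8)²) + 38)² = (√(36 + 11²) + 38)² = (√(36 + 121) + 38)² = (√157 + 38)² = (38 + √157)²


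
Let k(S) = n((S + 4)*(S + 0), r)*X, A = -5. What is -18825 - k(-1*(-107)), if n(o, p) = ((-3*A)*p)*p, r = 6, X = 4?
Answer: -20985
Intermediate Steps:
n(o, p) = 15*p² (n(o, p) = ((-3*(-5))*p)*p = (15*p)*p = 15*p²)
k(S) = 2160 (k(S) = (15*6²)*4 = (15*36)*4 = 540*4 = 2160)
-18825 - k(-1*(-107)) = -18825 - 1*2160 = -18825 - 2160 = -20985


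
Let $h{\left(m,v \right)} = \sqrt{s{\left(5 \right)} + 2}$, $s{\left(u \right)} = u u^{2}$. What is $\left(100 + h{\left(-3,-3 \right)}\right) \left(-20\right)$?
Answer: $-2000 - 20 \sqrt{127} \approx -2225.4$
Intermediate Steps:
$s{\left(u \right)} = u^{3}$
$h{\left(m,v \right)} = \sqrt{127}$ ($h{\left(m,v \right)} = \sqrt{5^{3} + 2} = \sqrt{125 + 2} = \sqrt{127}$)
$\left(100 + h{\left(-3,-3 \right)}\right) \left(-20\right) = \left(100 + \sqrt{127}\right) \left(-20\right) = -2000 - 20 \sqrt{127}$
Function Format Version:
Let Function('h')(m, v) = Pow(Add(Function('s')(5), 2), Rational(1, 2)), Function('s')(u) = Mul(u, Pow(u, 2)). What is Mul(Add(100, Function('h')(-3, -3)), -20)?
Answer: Add(-2000, Mul(-20, Pow(127, Rational(1, 2)))) ≈ -2225.4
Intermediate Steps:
Function('s')(u) = Pow(u, 3)
Function('h')(m, v) = Pow(127, Rational(1, 2)) (Function('h')(m, v) = Pow(Add(Pow(5, 3), 2), Rational(1, 2)) = Pow(Add(125, 2), Rational(1, 2)) = Pow(127, Rational(1, 2)))
Mul(Add(100, Function('h')(-3, -3)), -20) = Mul(Add(100, Pow(127, Rational(1, 2))), -20) = Add(-2000, Mul(-20, Pow(127, Rational(1, 2))))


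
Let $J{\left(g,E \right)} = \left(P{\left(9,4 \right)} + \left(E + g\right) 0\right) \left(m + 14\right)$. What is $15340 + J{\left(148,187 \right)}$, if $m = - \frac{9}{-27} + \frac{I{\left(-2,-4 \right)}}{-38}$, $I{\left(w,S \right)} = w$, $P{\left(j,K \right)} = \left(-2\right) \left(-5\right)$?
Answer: $\frac{882580}{57} \approx 15484.0$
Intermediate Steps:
$P{\left(j,K \right)} = 10$
$m = \frac{22}{57}$ ($m = - \frac{9}{-27} - \frac{2}{-38} = \left(-9\right) \left(- \frac{1}{27}\right) - - \frac{1}{19} = \frac{1}{3} + \frac{1}{19} = \frac{22}{57} \approx 0.38596$)
$J{\left(g,E \right)} = \frac{8200}{57}$ ($J{\left(g,E \right)} = \left(10 + \left(E + g\right) 0\right) \left(\frac{22}{57} + 14\right) = \left(10 + 0\right) \frac{820}{57} = 10 \cdot \frac{820}{57} = \frac{8200}{57}$)
$15340 + J{\left(148,187 \right)} = 15340 + \frac{8200}{57} = \frac{882580}{57}$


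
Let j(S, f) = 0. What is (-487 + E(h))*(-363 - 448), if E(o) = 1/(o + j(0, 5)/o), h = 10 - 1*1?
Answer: 3553802/9 ≈ 3.9487e+5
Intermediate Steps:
h = 9 (h = 10 - 1 = 9)
E(o) = 1/o (E(o) = 1/(o + 0/o) = 1/(o + 0) = 1/o)
(-487 + E(h))*(-363 - 448) = (-487 + 1/9)*(-363 - 448) = (-487 + ⅑)*(-811) = -4382/9*(-811) = 3553802/9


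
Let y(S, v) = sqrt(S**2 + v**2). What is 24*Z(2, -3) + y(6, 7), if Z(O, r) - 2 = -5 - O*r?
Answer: 72 + sqrt(85) ≈ 81.219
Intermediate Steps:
Z(O, r) = -3 - O*r (Z(O, r) = 2 + (-5 - O*r) = -3 - O*r)
24*Z(2, -3) + y(6, 7) = 24*(-3 - 1*2*(-3)) + sqrt(6**2 + 7**2) = 24*(-3 + 6) + sqrt(36 + 49) = 24*3 + sqrt(85) = 72 + sqrt(85)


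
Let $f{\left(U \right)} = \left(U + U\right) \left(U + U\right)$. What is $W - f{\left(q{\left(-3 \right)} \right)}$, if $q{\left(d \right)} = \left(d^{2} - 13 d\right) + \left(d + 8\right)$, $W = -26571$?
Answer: $-37807$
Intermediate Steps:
$q{\left(d \right)} = 8 + d^{2} - 12 d$ ($q{\left(d \right)} = \left(d^{2} - 13 d\right) + \left(8 + d\right) = 8 + d^{2} - 12 d$)
$f{\left(U \right)} = 4 U^{2}$ ($f{\left(U \right)} = 2 U 2 U = 4 U^{2}$)
$W - f{\left(q{\left(-3 \right)} \right)} = -26571 - 4 \left(8 + \left(-3\right)^{2} - -36\right)^{2} = -26571 - 4 \left(8 + 9 + 36\right)^{2} = -26571 - 4 \cdot 53^{2} = -26571 - 4 \cdot 2809 = -26571 - 11236 = -37807$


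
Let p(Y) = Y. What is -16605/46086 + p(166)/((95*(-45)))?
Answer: -26212217/65672550 ≈ -0.39914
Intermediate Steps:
-16605/46086 + p(166)/((95*(-45))) = -16605/46086 + 166/((95*(-45))) = -16605*1/46086 + 166/(-4275) = -5535/15362 + 166*(-1/4275) = -5535/15362 - 166/4275 = -26212217/65672550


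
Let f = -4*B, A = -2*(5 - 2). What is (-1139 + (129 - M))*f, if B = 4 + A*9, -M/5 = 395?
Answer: 193000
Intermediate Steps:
A = -6 (A = -2*3 = -6)
M = -1975 (M = -5*395 = -1975)
B = -50 (B = 4 - 6*9 = 4 - 54 = -50)
f = 200 (f = -4*(-50) = 200)
(-1139 + (129 - M))*f = (-1139 + (129 - 1*(-1975)))*200 = (-1139 + (129 + 1975))*200 = (-1139 + 2104)*200 = 965*200 = 193000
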